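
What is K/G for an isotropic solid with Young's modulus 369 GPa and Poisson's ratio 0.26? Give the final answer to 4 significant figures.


G = E / (2*(1+nu))
G = 369 / (2*(1+0.26)) = 146.429 GPa
K = E / (3*(1-2*nu))
K = 369 / (3*(1-2*0.26)) = 256.25 GPa
K/G = 256.25 / 146.429 = 1.75


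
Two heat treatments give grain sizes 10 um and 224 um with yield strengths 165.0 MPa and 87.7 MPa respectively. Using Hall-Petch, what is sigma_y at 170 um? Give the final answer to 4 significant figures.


sigma_y = sigma0 + k / sqrt(d)
1/sqrt(d1) = 1/sqrt(1e-05) = 316.228;  1/sqrt(d2) = 66.8153
k = (sigma1 - sigma2) / (1/sqrt(d1) - 1/sqrt(d2)) = (165.0 - 87.7) / (316.228 - 66.8153) = 0.309928 MPa*m^0.5
sigma0 = sigma1 - k/sqrt(d1) = 165.0 - 0.309928*316.228 = 66.992 MPa
sigma_y(d3) = 66.992 + 0.309928 / sqrt(1.7e-04) = 90.76 MPa


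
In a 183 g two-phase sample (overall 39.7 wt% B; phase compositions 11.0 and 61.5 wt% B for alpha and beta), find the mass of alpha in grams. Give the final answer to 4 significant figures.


f_alpha = (C_beta - C0) / (C_beta - C_alpha)
f_alpha = (61.5 - 39.7) / (61.5 - 11.0) = 0.431683
m_alpha = f_alpha * m_total = 0.431683 * 183 = 79 g


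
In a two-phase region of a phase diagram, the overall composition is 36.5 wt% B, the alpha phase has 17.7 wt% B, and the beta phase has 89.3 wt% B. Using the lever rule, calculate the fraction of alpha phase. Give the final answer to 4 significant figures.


f_alpha = (C_beta - C0) / (C_beta - C_alpha)
f_alpha = (89.3 - 36.5) / (89.3 - 17.7)
f_alpha = 0.7374


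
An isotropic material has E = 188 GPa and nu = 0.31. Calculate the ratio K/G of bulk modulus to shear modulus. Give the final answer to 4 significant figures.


G = E / (2*(1+nu))
G = 188 / (2*(1+0.31)) = 71.7557 GPa
K = E / (3*(1-2*nu))
K = 188 / (3*(1-2*0.31)) = 164.912 GPa
K/G = 164.912 / 71.7557 = 2.298


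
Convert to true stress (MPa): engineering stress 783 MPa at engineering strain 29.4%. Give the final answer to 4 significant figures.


sigma_true = sigma_eng * (1 + epsilon_eng)
sigma_true = 783 * (1 + 0.294)
sigma_true = 1013 MPa


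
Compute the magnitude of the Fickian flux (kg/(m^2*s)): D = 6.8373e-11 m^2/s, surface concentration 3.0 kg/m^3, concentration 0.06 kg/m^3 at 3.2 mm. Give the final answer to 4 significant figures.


J = -D * (dC/dx) = D * (C1 - C2) / dx
J = 6.8373e-11 * (3.0 - 0.06) / 3.2e-03
J = 6.282e-08 kg/(m^2*s)


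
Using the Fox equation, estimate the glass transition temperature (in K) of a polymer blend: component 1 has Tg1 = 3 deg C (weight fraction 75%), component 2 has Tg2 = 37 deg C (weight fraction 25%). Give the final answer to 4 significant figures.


1/Tg = w1/Tg1 + w2/Tg2 (in Kelvin)
Tg1 = 276.15 K, Tg2 = 310.15 K
1/Tg = 0.75/276.15 + 0.25/310.15
Tg = 283.9 K


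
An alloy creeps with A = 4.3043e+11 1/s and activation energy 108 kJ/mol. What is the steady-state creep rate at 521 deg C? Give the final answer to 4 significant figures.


rate = A * exp(-Q / (R*T))
T = 521 + 273.15 = 794.15 K
rate = 4.3043e+11 * exp(-108e3 / (8.314 * 794.15))
rate = 33890 1/s


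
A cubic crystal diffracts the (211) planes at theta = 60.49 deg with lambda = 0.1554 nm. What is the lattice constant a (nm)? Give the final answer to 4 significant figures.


d = lambda / (2*sin(theta))
d = 0.1554 / (2*sin(60.49 deg))
d = 0.0892827 nm
a = d * sqrt(h^2+k^2+l^2) = 0.0892827 * sqrt(6)
a = 0.2187 nm


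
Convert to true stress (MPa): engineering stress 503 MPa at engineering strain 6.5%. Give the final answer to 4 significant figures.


sigma_true = sigma_eng * (1 + epsilon_eng)
sigma_true = 503 * (1 + 0.065)
sigma_true = 535.7 MPa


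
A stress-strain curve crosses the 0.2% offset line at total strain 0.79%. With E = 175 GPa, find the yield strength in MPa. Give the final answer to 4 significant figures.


Offset strain = 0.002
Elastic strain at yield = total_strain - offset = 7.9e-03 - 0.002 = 5.9e-03
sigma_y = E * elastic_strain = 175000 * 5.9e-03
sigma_y = 1033 MPa


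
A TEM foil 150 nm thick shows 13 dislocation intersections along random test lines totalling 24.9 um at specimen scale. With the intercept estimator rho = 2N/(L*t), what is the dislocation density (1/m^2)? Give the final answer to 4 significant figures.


rho = 2N / (L * t)
L = 24.9 um = 2.49e-05 m, t = 150 nm = 1.5e-07 m
rho = 2 * 13 / (2.49e-05 * 1.5e-07)
rho = 6.961e+12 1/m^2


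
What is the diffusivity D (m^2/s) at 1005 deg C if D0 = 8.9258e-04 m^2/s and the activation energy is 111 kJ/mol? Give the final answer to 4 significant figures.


D = D0 * exp(-Qd / (R*T))
T = 1278.15 K
D = 8.9258e-04 * exp(-111e3 / (8.314 * 1278.15))
D = 2.595e-08 m^2/s


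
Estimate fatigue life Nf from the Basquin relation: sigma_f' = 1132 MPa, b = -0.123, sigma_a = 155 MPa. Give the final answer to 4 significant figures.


sigma_a = sigma_f' * (2*Nf)^b
2*Nf = (sigma_a / sigma_f')^(1/b)
2*Nf = (155 / 1132)^(1/-0.123)
2*Nf = 1.0482e+07
Nf = 5.241e+06 cycles


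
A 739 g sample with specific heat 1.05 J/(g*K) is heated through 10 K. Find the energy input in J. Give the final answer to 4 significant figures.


Q = m * cp * dT
Q = 739 * 1.05 * 10
Q = 7760 J


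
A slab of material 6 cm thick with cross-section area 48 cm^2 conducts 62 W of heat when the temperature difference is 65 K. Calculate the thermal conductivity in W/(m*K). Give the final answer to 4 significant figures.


k = Q*L / (A*dT)
L = 0.06 m, A = 4.8e-03 m^2
k = 62 * 0.06 / (4.8e-03 * 65)
k = 11.92 W/(m*K)


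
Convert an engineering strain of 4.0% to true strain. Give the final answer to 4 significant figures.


epsilon_true = ln(1 + epsilon_eng)
epsilon_true = ln(1 + 0.04)
epsilon_true = 0.03922


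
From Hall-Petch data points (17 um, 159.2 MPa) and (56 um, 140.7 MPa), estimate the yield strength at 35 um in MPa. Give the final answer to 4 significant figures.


sigma_y = sigma0 + k / sqrt(d)
1/sqrt(d1) = 1/sqrt(1.7e-05) = 242.536;  1/sqrt(d2) = 133.631
k = (sigma1 - sigma2) / (1/sqrt(d1) - 1/sqrt(d2)) = (159.2 - 140.7) / (242.536 - 133.631) = 0.169873 MPa*m^0.5
sigma0 = sigma1 - k/sqrt(d1) = 159.2 - 0.169873*242.536 = 118 MPa
sigma_y(d3) = 118 + 0.169873 / sqrt(3.5e-05) = 146.7 MPa


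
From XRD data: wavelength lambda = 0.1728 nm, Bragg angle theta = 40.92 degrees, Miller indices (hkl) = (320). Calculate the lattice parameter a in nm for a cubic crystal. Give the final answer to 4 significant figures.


d = lambda / (2*sin(theta))
d = 0.1728 / (2*sin(40.92 deg))
d = 0.131907 nm
a = d * sqrt(h^2+k^2+l^2) = 0.131907 * sqrt(13)
a = 0.4756 nm


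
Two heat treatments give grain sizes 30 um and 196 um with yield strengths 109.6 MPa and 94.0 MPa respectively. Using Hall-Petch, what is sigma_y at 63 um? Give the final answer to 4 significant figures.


sigma_y = sigma0 + k / sqrt(d)
1/sqrt(d1) = 1/sqrt(3e-05) = 182.574;  1/sqrt(d2) = 71.4286
k = (sigma1 - sigma2) / (1/sqrt(d1) - 1/sqrt(d2)) = (109.6 - 94.0) / (182.574 - 71.4286) = 0.140356 MPa*m^0.5
sigma0 = sigma1 - k/sqrt(d1) = 109.6 - 0.140356*182.574 = 83.9745 MPa
sigma_y(d3) = 83.9745 + 0.140356 / sqrt(6.3e-05) = 101.7 MPa


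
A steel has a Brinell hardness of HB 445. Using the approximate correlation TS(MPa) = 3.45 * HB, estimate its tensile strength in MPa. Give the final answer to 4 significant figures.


TS (MPa) = 3.45 * HB
TS = 3.45 * 445
TS = 1535 MPa


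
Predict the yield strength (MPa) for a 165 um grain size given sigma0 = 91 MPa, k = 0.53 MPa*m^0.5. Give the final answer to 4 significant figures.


sigma_y = sigma0 + k / sqrt(d)
d = 165 um = 1.65e-04 m
sigma_y = 91 + 0.53 / sqrt(1.65e-04)
sigma_y = 132.3 MPa


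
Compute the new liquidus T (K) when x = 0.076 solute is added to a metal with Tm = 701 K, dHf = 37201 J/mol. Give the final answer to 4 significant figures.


dT = R*Tm^2*x / dHf
dT = 8.314 * 701^2 * 0.076 / 37201
dT = 8.34651 K
T_new = 701 - 8.34651 = 692.7 K


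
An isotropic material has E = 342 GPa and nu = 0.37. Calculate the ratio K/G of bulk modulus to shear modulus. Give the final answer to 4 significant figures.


G = E / (2*(1+nu))
G = 342 / (2*(1+0.37)) = 124.818 GPa
K = E / (3*(1-2*nu))
K = 342 / (3*(1-2*0.37)) = 438.462 GPa
K/G = 438.462 / 124.818 = 3.513


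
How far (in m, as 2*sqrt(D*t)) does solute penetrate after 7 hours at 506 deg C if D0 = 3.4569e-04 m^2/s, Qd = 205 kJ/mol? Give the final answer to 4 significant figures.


Step 1: D = D0 * exp(-Qd/(R*T))
T = 779.15 K
D = 3.4569e-04 * exp(-205e3 / (8.314 * 779.15)) = 6.23561e-18 m^2/s
Step 2: L = 2*sqrt(D*t)
t = 7 h = 25200 s
L = 2*sqrt(6.23561e-18 * 25200) = 7.928e-07 m


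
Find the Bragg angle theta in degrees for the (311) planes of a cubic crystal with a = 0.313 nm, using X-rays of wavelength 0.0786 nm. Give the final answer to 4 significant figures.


d = a / sqrt(h^2+k^2+l^2)
d = 0.313 / sqrt(11) = 0.0943731 nm
lambda = 2*d*sin(theta)  =>  sin(theta) = lambda / (2*d)
sin(theta) = 0.0786 / (2 * 0.0943731) = 0.416432
theta = 24.61 deg


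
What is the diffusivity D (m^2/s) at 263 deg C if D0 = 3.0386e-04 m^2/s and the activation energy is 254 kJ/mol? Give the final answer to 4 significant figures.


D = D0 * exp(-Qd / (R*T))
T = 536.15 K
D = 3.0386e-04 * exp(-254e3 / (8.314 * 536.15))
D = 5.442e-29 m^2/s


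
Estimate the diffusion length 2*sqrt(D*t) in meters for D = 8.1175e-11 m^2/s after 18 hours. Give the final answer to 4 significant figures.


t = 18 hr = 64800 s
Diffusion length = 2*sqrt(D*t)
= 2*sqrt(8.1175e-11 * 64800)
= 4.587e-03 m


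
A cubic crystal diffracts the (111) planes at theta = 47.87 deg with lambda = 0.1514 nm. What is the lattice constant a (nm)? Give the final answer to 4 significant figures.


d = lambda / (2*sin(theta))
d = 0.1514 / (2*sin(47.87 deg))
d = 0.102073 nm
a = d * sqrt(h^2+k^2+l^2) = 0.102073 * sqrt(3)
a = 0.1768 nm


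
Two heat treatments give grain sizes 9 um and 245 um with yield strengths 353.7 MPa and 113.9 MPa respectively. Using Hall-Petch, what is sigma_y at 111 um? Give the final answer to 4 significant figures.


sigma_y = sigma0 + k / sqrt(d)
1/sqrt(d1) = 1/sqrt(9e-06) = 333.333;  1/sqrt(d2) = 63.8877
k = (sigma1 - sigma2) / (1/sqrt(d1) - 1/sqrt(d2)) = (353.7 - 113.9) / (333.333 - 63.8877) = 0.889975 MPa*m^0.5
sigma0 = sigma1 - k/sqrt(d1) = 353.7 - 0.889975*333.333 = 57.0416 MPa
sigma_y(d3) = 57.0416 + 0.889975 / sqrt(1.11e-04) = 141.5 MPa


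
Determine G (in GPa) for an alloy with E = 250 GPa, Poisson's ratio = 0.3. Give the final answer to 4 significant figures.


G = E / (2*(1+nu))
G = 250 / (2*(1+0.3))
G = 96.15 GPa


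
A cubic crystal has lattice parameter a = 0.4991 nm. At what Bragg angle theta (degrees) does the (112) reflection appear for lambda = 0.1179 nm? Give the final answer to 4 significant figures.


d = a / sqrt(h^2+k^2+l^2)
d = 0.4991 / sqrt(6) = 0.203757 nm
lambda = 2*d*sin(theta)  =>  sin(theta) = lambda / (2*d)
sin(theta) = 0.1179 / (2 * 0.203757) = 0.289316
theta = 16.82 deg


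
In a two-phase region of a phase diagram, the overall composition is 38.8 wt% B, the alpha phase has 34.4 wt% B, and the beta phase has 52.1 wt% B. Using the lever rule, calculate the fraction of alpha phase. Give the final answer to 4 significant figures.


f_alpha = (C_beta - C0) / (C_beta - C_alpha)
f_alpha = (52.1 - 38.8) / (52.1 - 34.4)
f_alpha = 0.7514


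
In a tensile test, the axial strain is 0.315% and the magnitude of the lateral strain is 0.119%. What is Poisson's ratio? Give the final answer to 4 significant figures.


nu = -epsilon_lat / epsilon_axial
Lateral strain is contraction (negative), so using magnitudes:
nu = 0.119 / 0.315
nu = 0.3778


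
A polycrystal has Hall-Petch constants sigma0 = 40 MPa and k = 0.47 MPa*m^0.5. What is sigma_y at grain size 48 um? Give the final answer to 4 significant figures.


sigma_y = sigma0 + k / sqrt(d)
d = 48 um = 4.8e-05 m
sigma_y = 40 + 0.47 / sqrt(4.8e-05)
sigma_y = 107.8 MPa


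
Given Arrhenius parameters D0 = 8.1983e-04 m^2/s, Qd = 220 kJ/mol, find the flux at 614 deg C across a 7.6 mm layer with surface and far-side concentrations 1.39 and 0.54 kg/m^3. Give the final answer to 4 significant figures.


Step 1: D = D0 * exp(-Qd/(R*T))
T = 614 + 273.15 = 887.15 K
D = 8.1983e-04 * exp(-220e3 / (8.314 * 887.15)) = 9.1168e-17 m^2/s
Step 2: J = D * (C1 - C2) / dx
J = 9.1168e-17 * (1.39 - 0.54) / 7.6e-03
J = 1.02e-14 kg/(m^2*s)


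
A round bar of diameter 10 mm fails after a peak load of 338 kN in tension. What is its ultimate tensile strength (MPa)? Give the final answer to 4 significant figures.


A0 = pi*(d/2)^2 = pi*(10/2)^2 = 78.5398 mm^2
UTS = F_max / A0 = 338*1000 / 78.5398
UTS = 4304 MPa


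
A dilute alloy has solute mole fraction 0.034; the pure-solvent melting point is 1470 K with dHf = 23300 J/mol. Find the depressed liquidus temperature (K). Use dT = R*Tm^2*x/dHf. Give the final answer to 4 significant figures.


dT = R*Tm^2*x / dHf
dT = 8.314 * 1470^2 * 0.034 / 23300
dT = 26.2161 K
T_new = 1470 - 26.2161 = 1444 K


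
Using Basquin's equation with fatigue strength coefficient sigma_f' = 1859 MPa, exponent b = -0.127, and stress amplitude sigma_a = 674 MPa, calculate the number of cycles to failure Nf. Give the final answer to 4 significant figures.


sigma_a = sigma_f' * (2*Nf)^b
2*Nf = (sigma_a / sigma_f')^(1/b)
2*Nf = (674 / 1859)^(1/-0.127)
2*Nf = 2947.44
Nf = 1474 cycles


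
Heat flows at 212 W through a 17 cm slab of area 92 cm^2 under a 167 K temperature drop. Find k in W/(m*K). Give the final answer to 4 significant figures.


k = Q*L / (A*dT)
L = 0.17 m, A = 9.2e-03 m^2
k = 212 * 0.17 / (9.2e-03 * 167)
k = 23.46 W/(m*K)


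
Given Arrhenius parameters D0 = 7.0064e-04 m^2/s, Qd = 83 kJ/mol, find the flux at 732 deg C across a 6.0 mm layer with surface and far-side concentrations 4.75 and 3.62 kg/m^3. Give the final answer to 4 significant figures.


Step 1: D = D0 * exp(-Qd/(R*T))
T = 732 + 273.15 = 1005.15 K
D = 7.0064e-04 * exp(-83e3 / (8.314 * 1005.15)) = 3.40469e-08 m^2/s
Step 2: J = D * (C1 - C2) / dx
J = 3.40469e-08 * (4.75 - 3.62) / 6e-03
J = 6.412e-06 kg/(m^2*s)


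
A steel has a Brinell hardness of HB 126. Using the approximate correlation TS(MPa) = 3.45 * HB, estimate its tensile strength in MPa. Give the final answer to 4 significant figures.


TS (MPa) = 3.45 * HB
TS = 3.45 * 126
TS = 434.7 MPa


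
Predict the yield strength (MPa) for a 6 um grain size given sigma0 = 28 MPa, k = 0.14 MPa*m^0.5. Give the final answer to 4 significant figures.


sigma_y = sigma0 + k / sqrt(d)
d = 6 um = 6e-06 m
sigma_y = 28 + 0.14 / sqrt(6e-06)
sigma_y = 85.15 MPa


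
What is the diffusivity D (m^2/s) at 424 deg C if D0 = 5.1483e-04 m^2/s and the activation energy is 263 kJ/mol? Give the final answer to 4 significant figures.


D = D0 * exp(-Qd / (R*T))
T = 697.15 K
D = 5.1483e-04 * exp(-263e3 / (8.314 * 697.15))
D = 1.013e-23 m^2/s


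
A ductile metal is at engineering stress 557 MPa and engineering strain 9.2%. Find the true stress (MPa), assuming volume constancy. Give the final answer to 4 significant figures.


sigma_true = sigma_eng * (1 + epsilon_eng)
sigma_true = 557 * (1 + 0.092)
sigma_true = 608.2 MPa


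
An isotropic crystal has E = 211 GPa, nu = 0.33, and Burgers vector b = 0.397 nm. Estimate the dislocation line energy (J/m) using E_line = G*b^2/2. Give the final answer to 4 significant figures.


Step 1: G = E / (2*(1+nu))
G = 211 / (2*(1+0.33)) = 79.3233 GPa = 7.93233e+10 Pa
Step 2: E_line = G*b^2/2
b = 0.397 nm = 3.97e-10 m
E_line = 0.5 * 7.93233e+10 * (3.97e-10)^2 = 6.251e-09 J/m


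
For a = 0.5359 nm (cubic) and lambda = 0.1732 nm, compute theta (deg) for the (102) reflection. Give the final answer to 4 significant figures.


d = a / sqrt(h^2+k^2+l^2)
d = 0.5359 / sqrt(5) = 0.239662 nm
lambda = 2*d*sin(theta)  =>  sin(theta) = lambda / (2*d)
sin(theta) = 0.1732 / (2 * 0.239662) = 0.361343
theta = 21.18 deg


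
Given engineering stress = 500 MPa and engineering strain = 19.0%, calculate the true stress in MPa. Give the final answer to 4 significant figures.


sigma_true = sigma_eng * (1 + epsilon_eng)
sigma_true = 500 * (1 + 0.19)
sigma_true = 595 MPa


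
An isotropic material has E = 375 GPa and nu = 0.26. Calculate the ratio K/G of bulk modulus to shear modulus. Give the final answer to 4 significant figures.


G = E / (2*(1+nu))
G = 375 / (2*(1+0.26)) = 148.81 GPa
K = E / (3*(1-2*nu))
K = 375 / (3*(1-2*0.26)) = 260.417 GPa
K/G = 260.417 / 148.81 = 1.75


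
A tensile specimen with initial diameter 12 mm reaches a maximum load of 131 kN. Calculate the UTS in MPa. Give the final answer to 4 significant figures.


A0 = pi*(d/2)^2 = pi*(12/2)^2 = 113.097 mm^2
UTS = F_max / A0 = 131*1000 / 113.097
UTS = 1158 MPa


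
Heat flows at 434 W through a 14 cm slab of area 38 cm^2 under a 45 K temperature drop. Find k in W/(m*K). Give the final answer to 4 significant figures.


k = Q*L / (A*dT)
L = 0.14 m, A = 3.8e-03 m^2
k = 434 * 0.14 / (3.8e-03 * 45)
k = 355.3 W/(m*K)


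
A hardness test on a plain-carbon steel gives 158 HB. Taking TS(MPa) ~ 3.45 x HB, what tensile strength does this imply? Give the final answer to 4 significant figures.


TS (MPa) = 3.45 * HB
TS = 3.45 * 158
TS = 545.1 MPa


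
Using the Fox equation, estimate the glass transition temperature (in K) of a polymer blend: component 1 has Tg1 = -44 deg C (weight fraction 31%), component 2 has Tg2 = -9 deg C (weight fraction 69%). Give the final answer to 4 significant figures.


1/Tg = w1/Tg1 + w2/Tg2 (in Kelvin)
Tg1 = 229.15 K, Tg2 = 264.15 K
1/Tg = 0.31/229.15 + 0.69/264.15
Tg = 252.2 K


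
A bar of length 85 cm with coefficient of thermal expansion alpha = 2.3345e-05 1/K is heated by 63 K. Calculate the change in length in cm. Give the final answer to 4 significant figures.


dL = L0 * alpha * dT
dL = 85 * 2.3345e-05 * 63
dL = 0.125 cm


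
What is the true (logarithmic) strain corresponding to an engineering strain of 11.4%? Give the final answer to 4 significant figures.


epsilon_true = ln(1 + epsilon_eng)
epsilon_true = ln(1 + 0.114)
epsilon_true = 0.108


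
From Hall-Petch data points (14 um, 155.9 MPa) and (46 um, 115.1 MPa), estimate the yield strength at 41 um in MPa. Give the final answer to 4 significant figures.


sigma_y = sigma0 + k / sqrt(d)
1/sqrt(d1) = 1/sqrt(1.4e-05) = 267.261;  1/sqrt(d2) = 147.442
k = (sigma1 - sigma2) / (1/sqrt(d1) - 1/sqrt(d2)) = (155.9 - 115.1) / (267.261 - 147.442) = 0.340513 MPa*m^0.5
sigma0 = sigma1 - k/sqrt(d1) = 155.9 - 0.340513*267.261 = 64.8941 MPa
sigma_y(d3) = 64.8941 + 0.340513 / sqrt(4.1e-05) = 118.1 MPa


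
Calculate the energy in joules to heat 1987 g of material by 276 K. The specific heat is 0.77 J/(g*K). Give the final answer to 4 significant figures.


Q = m * cp * dT
Q = 1987 * 0.77 * 276
Q = 422300 J


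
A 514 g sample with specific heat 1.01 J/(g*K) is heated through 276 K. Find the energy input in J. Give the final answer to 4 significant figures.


Q = m * cp * dT
Q = 514 * 1.01 * 276
Q = 143300 J


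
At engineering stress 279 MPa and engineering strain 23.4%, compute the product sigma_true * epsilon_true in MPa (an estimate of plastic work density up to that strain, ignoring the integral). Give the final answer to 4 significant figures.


sigma_true = sigma_eng * (1 + epsilon_eng)
sigma_true = 279 * (1 + 0.234) = 344.286 MPa
epsilon_true = ln(1 + epsilon_eng)
epsilon_true = ln(1 + 0.234) = 0.210261
sigma_true * epsilon_true = 344.286 * 0.210261 = 72.39 MPa


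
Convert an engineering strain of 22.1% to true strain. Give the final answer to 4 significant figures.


epsilon_true = ln(1 + epsilon_eng)
epsilon_true = ln(1 + 0.221)
epsilon_true = 0.1997


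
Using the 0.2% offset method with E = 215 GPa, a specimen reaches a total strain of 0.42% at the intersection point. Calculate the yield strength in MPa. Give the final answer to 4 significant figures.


Offset strain = 0.002
Elastic strain at yield = total_strain - offset = 4.2e-03 - 0.002 = 2.2e-03
sigma_y = E * elastic_strain = 215000 * 2.2e-03
sigma_y = 473 MPa


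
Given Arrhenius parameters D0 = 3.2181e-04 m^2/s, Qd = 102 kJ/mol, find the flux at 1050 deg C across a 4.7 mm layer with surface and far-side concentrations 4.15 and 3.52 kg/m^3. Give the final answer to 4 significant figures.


Step 1: D = D0 * exp(-Qd/(R*T))
T = 1050 + 273.15 = 1323.15 K
D = 3.2181e-04 * exp(-102e3 / (8.314 * 1323.15)) = 3.02517e-08 m^2/s
Step 2: J = D * (C1 - C2) / dx
J = 3.02517e-08 * (4.15 - 3.52) / 4.7e-03
J = 4.055e-06 kg/(m^2*s)


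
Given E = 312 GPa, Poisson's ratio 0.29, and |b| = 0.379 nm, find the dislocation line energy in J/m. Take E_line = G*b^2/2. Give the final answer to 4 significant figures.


Step 1: G = E / (2*(1+nu))
G = 312 / (2*(1+0.29)) = 120.93 GPa = 1.2093e+11 Pa
Step 2: E_line = G*b^2/2
b = 0.379 nm = 3.79e-10 m
E_line = 0.5 * 1.2093e+11 * (3.79e-10)^2 = 8.685e-09 J/m


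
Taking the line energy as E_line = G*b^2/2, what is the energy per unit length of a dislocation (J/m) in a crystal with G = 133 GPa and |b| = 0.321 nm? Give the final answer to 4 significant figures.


E = G*b^2/2
b = 0.321 nm = 3.21e-10 m
G = 133 GPa = 1.33e+11 Pa
E = 0.5 * 1.33e+11 * (3.21e-10)^2
E = 6.852e-09 J/m


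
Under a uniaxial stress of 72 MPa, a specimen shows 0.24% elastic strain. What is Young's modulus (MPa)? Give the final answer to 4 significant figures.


E = sigma / epsilon
epsilon = 0.24% = 2.4e-03
E = 72 / 2.4e-03
E = 30000 MPa


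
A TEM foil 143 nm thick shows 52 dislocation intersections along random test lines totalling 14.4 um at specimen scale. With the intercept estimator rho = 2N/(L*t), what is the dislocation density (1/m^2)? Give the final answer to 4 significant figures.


rho = 2N / (L * t)
L = 14.4 um = 1.44e-05 m, t = 143 nm = 1.43e-07 m
rho = 2 * 52 / (1.44e-05 * 1.43e-07)
rho = 5.051e+13 1/m^2


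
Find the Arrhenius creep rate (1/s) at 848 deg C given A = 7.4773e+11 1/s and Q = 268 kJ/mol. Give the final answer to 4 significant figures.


rate = A * exp(-Q / (R*T))
T = 848 + 273.15 = 1121.15 K
rate = 7.4773e+11 * exp(-268e3 / (8.314 * 1121.15))
rate = 0.2438 1/s


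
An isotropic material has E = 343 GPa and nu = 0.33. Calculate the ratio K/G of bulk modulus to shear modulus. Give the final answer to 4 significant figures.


G = E / (2*(1+nu))
G = 343 / (2*(1+0.33)) = 128.947 GPa
K = E / (3*(1-2*nu))
K = 343 / (3*(1-2*0.33)) = 336.275 GPa
K/G = 336.275 / 128.947 = 2.608


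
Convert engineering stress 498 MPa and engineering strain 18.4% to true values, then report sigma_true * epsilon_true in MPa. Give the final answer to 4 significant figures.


sigma_true = sigma_eng * (1 + epsilon_eng)
sigma_true = 498 * (1 + 0.184) = 589.632 MPa
epsilon_true = ln(1 + epsilon_eng)
epsilon_true = ln(1 + 0.184) = 0.168899
sigma_true * epsilon_true = 589.632 * 0.168899 = 99.59 MPa


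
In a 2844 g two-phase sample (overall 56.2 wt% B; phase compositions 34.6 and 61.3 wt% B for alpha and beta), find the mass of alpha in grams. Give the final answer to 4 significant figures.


f_alpha = (C_beta - C0) / (C_beta - C_alpha)
f_alpha = (61.3 - 56.2) / (61.3 - 34.6) = 0.191011
m_alpha = f_alpha * m_total = 0.191011 * 2844 = 543.2 g


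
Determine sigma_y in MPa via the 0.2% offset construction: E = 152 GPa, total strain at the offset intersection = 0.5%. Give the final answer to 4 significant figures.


Offset strain = 0.002
Elastic strain at yield = total_strain - offset = 5e-03 - 0.002 = 3e-03
sigma_y = E * elastic_strain = 152000 * 3e-03
sigma_y = 456 MPa


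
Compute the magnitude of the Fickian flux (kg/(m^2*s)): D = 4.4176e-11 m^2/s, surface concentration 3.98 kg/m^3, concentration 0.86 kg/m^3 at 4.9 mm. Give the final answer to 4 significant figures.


J = -D * (dC/dx) = D * (C1 - C2) / dx
J = 4.4176e-11 * (3.98 - 0.86) / 4.9e-03
J = 2.813e-08 kg/(m^2*s)


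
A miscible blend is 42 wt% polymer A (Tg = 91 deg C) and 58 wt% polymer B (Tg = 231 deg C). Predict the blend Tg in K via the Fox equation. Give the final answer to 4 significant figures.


1/Tg = w1/Tg1 + w2/Tg2 (in Kelvin)
Tg1 = 364.15 K, Tg2 = 504.15 K
1/Tg = 0.42/364.15 + 0.58/504.15
Tg = 434.1 K


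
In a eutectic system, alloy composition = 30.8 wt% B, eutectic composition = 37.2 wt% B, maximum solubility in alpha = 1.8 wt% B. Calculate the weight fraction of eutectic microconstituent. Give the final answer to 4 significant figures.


f_primary = (C_e - C0) / (C_e - C_alpha_max)
f_primary = (37.2 - 30.8) / (37.2 - 1.8)
f_primary = 0.180791
f_eutectic = 1 - 0.180791 = 0.8192


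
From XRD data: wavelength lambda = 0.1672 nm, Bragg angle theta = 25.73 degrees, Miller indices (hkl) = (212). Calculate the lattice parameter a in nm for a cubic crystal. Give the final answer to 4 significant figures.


d = lambda / (2*sin(theta))
d = 0.1672 / (2*sin(25.73 deg))
d = 0.192569 nm
a = d * sqrt(h^2+k^2+l^2) = 0.192569 * sqrt(9)
a = 0.5777 nm


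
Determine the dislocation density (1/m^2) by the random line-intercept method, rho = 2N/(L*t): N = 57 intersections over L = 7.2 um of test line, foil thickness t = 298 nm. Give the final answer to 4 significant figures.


rho = 2N / (L * t)
L = 7.2 um = 7.2e-06 m, t = 298 nm = 2.98e-07 m
rho = 2 * 57 / (7.2e-06 * 2.98e-07)
rho = 5.313e+13 1/m^2


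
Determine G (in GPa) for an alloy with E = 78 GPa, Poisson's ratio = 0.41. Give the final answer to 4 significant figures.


G = E / (2*(1+nu))
G = 78 / (2*(1+0.41))
G = 27.66 GPa


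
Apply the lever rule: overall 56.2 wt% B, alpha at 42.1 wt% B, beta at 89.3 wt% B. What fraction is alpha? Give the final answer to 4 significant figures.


f_alpha = (C_beta - C0) / (C_beta - C_alpha)
f_alpha = (89.3 - 56.2) / (89.3 - 42.1)
f_alpha = 0.7013


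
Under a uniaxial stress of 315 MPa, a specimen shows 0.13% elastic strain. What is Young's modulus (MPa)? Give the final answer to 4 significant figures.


E = sigma / epsilon
epsilon = 0.13% = 1.3e-03
E = 315 / 1.3e-03
E = 242300 MPa


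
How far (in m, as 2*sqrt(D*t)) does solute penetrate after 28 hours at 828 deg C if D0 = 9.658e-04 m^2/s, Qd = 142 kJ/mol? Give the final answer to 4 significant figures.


Step 1: D = D0 * exp(-Qd/(R*T))
T = 1101.15 K
D = 9.658e-04 * exp(-142e3 / (8.314 * 1101.15)) = 1.77284e-10 m^2/s
Step 2: L = 2*sqrt(D*t)
t = 28 h = 100800 s
L = 2*sqrt(1.77284e-10 * 100800) = 8.455e-03 m


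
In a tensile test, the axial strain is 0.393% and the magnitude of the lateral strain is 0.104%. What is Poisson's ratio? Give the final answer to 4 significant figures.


nu = -epsilon_lat / epsilon_axial
Lateral strain is contraction (negative), so using magnitudes:
nu = 0.104 / 0.393
nu = 0.2646


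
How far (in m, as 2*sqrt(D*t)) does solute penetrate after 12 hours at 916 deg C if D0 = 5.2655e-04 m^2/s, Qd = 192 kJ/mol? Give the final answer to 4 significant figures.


Step 1: D = D0 * exp(-Qd/(R*T))
T = 1189.15 K
D = 5.2655e-04 * exp(-192e3 / (8.314 * 1189.15)) = 1.93793e-12 m^2/s
Step 2: L = 2*sqrt(D*t)
t = 12 h = 43200 s
L = 2*sqrt(1.93793e-12 * 43200) = 5.787e-04 m


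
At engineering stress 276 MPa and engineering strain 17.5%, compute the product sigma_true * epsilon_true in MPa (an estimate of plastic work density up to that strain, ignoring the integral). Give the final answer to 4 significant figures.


sigma_true = sigma_eng * (1 + epsilon_eng)
sigma_true = 276 * (1 + 0.175) = 324.3 MPa
epsilon_true = ln(1 + epsilon_eng)
epsilon_true = ln(1 + 0.175) = 0.161268
sigma_true * epsilon_true = 324.3 * 0.161268 = 52.3 MPa


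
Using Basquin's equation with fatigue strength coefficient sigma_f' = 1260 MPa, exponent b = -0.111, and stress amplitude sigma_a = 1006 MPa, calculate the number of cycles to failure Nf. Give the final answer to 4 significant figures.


sigma_a = sigma_f' * (2*Nf)^b
2*Nf = (sigma_a / sigma_f')^(1/b)
2*Nf = (1006 / 1260)^(1/-0.111)
2*Nf = 7.60036
Nf = 3.8 cycles


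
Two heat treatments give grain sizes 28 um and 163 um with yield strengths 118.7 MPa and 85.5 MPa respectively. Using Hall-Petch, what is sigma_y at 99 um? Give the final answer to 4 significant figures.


sigma_y = sigma0 + k / sqrt(d)
1/sqrt(d1) = 1/sqrt(2.8e-05) = 188.982;  1/sqrt(d2) = 78.326
k = (sigma1 - sigma2) / (1/sqrt(d1) - 1/sqrt(d2)) = (118.7 - 85.5) / (188.982 - 78.326) = 0.300028 MPa*m^0.5
sigma0 = sigma1 - k/sqrt(d1) = 118.7 - 0.300028*188.982 = 62 MPa
sigma_y(d3) = 62 + 0.300028 / sqrt(9.9e-05) = 92.15 MPa


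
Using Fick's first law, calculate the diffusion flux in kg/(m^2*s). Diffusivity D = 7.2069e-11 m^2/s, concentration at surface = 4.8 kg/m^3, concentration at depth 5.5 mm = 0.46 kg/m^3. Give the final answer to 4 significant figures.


J = -D * (dC/dx) = D * (C1 - C2) / dx
J = 7.2069e-11 * (4.8 - 0.46) / 5.5e-03
J = 5.687e-08 kg/(m^2*s)


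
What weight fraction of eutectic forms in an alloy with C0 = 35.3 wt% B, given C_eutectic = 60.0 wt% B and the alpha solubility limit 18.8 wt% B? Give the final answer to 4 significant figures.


f_primary = (C_e - C0) / (C_e - C_alpha_max)
f_primary = (60.0 - 35.3) / (60.0 - 18.8)
f_primary = 0.599515
f_eutectic = 1 - 0.599515 = 0.4005


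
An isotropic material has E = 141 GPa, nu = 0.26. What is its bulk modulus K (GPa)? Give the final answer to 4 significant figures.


K = E / (3*(1-2*nu))
K = 141 / (3*(1-2*0.26))
K = 97.92 GPa


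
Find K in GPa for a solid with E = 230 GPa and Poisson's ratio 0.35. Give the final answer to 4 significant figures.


K = E / (3*(1-2*nu))
K = 230 / (3*(1-2*0.35))
K = 255.6 GPa


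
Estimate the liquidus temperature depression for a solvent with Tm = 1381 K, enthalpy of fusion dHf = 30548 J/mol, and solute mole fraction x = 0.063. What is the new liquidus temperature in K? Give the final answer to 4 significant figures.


dT = R*Tm^2*x / dHf
dT = 8.314 * 1381^2 * 0.063 / 30548
dT = 32.7006 K
T_new = 1381 - 32.7006 = 1348 K


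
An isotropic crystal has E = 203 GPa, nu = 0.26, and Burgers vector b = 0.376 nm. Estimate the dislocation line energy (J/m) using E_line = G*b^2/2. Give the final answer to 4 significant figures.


Step 1: G = E / (2*(1+nu))
G = 203 / (2*(1+0.26)) = 80.5556 GPa = 8.05556e+10 Pa
Step 2: E_line = G*b^2/2
b = 0.376 nm = 3.76e-10 m
E_line = 0.5 * 8.05556e+10 * (3.76e-10)^2 = 5.694e-09 J/m


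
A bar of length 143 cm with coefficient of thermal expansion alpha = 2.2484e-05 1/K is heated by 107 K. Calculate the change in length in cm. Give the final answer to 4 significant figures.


dL = L0 * alpha * dT
dL = 143 * 2.2484e-05 * 107
dL = 0.344 cm


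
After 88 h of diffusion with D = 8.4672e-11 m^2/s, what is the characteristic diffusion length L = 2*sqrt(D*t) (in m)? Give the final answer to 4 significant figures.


t = 88 hr = 316800 s
Diffusion length = 2*sqrt(D*t)
= 2*sqrt(8.4672e-11 * 316800)
= 0.01036 m


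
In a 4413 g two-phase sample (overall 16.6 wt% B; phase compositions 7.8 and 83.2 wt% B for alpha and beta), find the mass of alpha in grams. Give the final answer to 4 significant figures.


f_alpha = (C_beta - C0) / (C_beta - C_alpha)
f_alpha = (83.2 - 16.6) / (83.2 - 7.8) = 0.883289
m_alpha = f_alpha * m_total = 0.883289 * 4413 = 3898 g


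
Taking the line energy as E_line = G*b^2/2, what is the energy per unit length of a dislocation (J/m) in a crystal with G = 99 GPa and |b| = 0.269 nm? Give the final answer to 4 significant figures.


E = G*b^2/2
b = 0.269 nm = 2.69e-10 m
G = 99 GPa = 9.9e+10 Pa
E = 0.5 * 9.9e+10 * (2.69e-10)^2
E = 3.582e-09 J/m


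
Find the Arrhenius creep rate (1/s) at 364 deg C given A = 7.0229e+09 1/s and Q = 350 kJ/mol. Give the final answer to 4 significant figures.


rate = A * exp(-Q / (R*T))
T = 364 + 273.15 = 637.15 K
rate = 7.0229e+09 * exp(-350e3 / (8.314 * 637.15))
rate = 1.419e-19 1/s


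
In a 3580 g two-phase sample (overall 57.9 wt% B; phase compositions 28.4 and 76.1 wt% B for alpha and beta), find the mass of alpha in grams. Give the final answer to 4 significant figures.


f_alpha = (C_beta - C0) / (C_beta - C_alpha)
f_alpha = (76.1 - 57.9) / (76.1 - 28.4) = 0.381551
m_alpha = f_alpha * m_total = 0.381551 * 3580 = 1366 g


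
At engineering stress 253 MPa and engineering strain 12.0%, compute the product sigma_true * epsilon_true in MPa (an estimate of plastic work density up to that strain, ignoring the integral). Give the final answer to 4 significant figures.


sigma_true = sigma_eng * (1 + epsilon_eng)
sigma_true = 253 * (1 + 0.12) = 283.36 MPa
epsilon_true = ln(1 + epsilon_eng)
epsilon_true = ln(1 + 0.12) = 0.113329
sigma_true * epsilon_true = 283.36 * 0.113329 = 32.11 MPa


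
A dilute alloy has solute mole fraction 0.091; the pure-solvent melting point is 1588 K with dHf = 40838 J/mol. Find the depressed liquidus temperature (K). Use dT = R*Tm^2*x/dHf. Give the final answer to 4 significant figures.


dT = R*Tm^2*x / dHf
dT = 8.314 * 1588^2 * 0.091 / 40838
dT = 46.7184 K
T_new = 1588 - 46.7184 = 1541 K


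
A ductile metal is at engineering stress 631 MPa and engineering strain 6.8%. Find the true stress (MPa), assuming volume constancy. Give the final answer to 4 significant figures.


sigma_true = sigma_eng * (1 + epsilon_eng)
sigma_true = 631 * (1 + 0.068)
sigma_true = 673.9 MPa


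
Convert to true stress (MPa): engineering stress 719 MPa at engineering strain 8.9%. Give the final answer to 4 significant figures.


sigma_true = sigma_eng * (1 + epsilon_eng)
sigma_true = 719 * (1 + 0.089)
sigma_true = 783 MPa


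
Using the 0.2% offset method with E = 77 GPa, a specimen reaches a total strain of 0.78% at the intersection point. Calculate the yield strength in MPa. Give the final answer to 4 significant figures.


Offset strain = 0.002
Elastic strain at yield = total_strain - offset = 7.8e-03 - 0.002 = 5.8e-03
sigma_y = E * elastic_strain = 77000 * 5.8e-03
sigma_y = 446.6 MPa


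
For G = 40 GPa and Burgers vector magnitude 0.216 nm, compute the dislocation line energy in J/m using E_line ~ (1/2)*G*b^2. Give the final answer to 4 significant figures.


E = G*b^2/2
b = 0.216 nm = 2.16e-10 m
G = 40 GPa = 4e+10 Pa
E = 0.5 * 4e+10 * (2.16e-10)^2
E = 9.331e-10 J/m


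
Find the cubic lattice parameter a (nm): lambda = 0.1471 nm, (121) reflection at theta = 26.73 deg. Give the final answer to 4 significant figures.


d = lambda / (2*sin(theta))
d = 0.1471 / (2*sin(26.73 deg))
d = 0.163522 nm
a = d * sqrt(h^2+k^2+l^2) = 0.163522 * sqrt(6)
a = 0.4005 nm


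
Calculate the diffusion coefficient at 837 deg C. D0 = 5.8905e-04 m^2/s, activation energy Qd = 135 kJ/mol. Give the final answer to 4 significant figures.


D = D0 * exp(-Qd / (R*T))
T = 1110.15 K
D = 5.8905e-04 * exp(-135e3 / (8.314 * 1110.15))
D = 2.618e-10 m^2/s


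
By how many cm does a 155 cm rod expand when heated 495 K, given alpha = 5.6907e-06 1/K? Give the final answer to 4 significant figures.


dL = L0 * alpha * dT
dL = 155 * 5.6907e-06 * 495
dL = 0.4366 cm


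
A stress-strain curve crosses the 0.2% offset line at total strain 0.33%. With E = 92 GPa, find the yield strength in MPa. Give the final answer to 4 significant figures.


Offset strain = 0.002
Elastic strain at yield = total_strain - offset = 3.3e-03 - 0.002 = 1.3e-03
sigma_y = E * elastic_strain = 92000 * 1.3e-03
sigma_y = 119.6 MPa


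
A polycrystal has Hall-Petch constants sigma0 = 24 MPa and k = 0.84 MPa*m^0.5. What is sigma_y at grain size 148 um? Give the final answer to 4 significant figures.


sigma_y = sigma0 + k / sqrt(d)
d = 148 um = 1.48e-04 m
sigma_y = 24 + 0.84 / sqrt(1.48e-04)
sigma_y = 93.05 MPa


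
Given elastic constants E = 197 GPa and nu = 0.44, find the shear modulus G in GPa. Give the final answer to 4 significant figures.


G = E / (2*(1+nu))
G = 197 / (2*(1+0.44))
G = 68.4 GPa


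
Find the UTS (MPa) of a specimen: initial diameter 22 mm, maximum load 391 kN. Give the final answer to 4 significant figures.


A0 = pi*(d/2)^2 = pi*(22/2)^2 = 380.133 mm^2
UTS = F_max / A0 = 391*1000 / 380.133
UTS = 1029 MPa


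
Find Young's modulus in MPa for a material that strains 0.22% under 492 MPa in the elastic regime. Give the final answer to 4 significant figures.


E = sigma / epsilon
epsilon = 0.22% = 2.2e-03
E = 492 / 2.2e-03
E = 223600 MPa


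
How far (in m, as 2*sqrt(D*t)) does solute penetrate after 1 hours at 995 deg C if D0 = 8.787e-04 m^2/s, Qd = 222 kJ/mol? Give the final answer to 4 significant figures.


Step 1: D = D0 * exp(-Qd/(R*T))
T = 1268.15 K
D = 8.787e-04 * exp(-222e3 / (8.314 * 1268.15)) = 6.30102e-13 m^2/s
Step 2: L = 2*sqrt(D*t)
t = 1 h = 3600 s
L = 2*sqrt(6.30102e-13 * 3600) = 9.525e-05 m


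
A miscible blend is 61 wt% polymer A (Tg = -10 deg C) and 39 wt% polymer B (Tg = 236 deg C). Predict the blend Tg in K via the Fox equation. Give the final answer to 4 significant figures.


1/Tg = w1/Tg1 + w2/Tg2 (in Kelvin)
Tg1 = 263.15 K, Tg2 = 509.15 K
1/Tg = 0.61/263.15 + 0.39/509.15
Tg = 324.2 K


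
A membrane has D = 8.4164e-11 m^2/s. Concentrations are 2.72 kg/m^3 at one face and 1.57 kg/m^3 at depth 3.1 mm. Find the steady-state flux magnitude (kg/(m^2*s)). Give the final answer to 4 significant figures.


J = -D * (dC/dx) = D * (C1 - C2) / dx
J = 8.4164e-11 * (2.72 - 1.57) / 3.1e-03
J = 3.122e-08 kg/(m^2*s)


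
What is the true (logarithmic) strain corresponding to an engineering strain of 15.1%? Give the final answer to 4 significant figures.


epsilon_true = ln(1 + epsilon_eng)
epsilon_true = ln(1 + 0.151)
epsilon_true = 0.1406


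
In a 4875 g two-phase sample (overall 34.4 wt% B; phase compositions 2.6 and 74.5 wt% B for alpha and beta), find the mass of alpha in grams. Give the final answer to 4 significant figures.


f_alpha = (C_beta - C0) / (C_beta - C_alpha)
f_alpha = (74.5 - 34.4) / (74.5 - 2.6) = 0.557719
m_alpha = f_alpha * m_total = 0.557719 * 4875 = 2719 g


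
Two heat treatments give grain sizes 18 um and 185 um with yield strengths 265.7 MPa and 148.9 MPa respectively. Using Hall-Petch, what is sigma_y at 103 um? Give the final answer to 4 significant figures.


sigma_y = sigma0 + k / sqrt(d)
1/sqrt(d1) = 1/sqrt(1.8e-05) = 235.702;  1/sqrt(d2) = 73.5215
k = (sigma1 - sigma2) / (1/sqrt(d1) - 1/sqrt(d2)) = (265.7 - 148.9) / (235.702 - 73.5215) = 0.720184 MPa*m^0.5
sigma0 = sigma1 - k/sqrt(d1) = 265.7 - 0.720184*235.702 = 95.951 MPa
sigma_y(d3) = 95.951 + 0.720184 / sqrt(1.03e-04) = 166.9 MPa


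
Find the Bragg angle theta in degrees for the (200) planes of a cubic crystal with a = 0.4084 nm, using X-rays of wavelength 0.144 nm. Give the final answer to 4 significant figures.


d = a / sqrt(h^2+k^2+l^2)
d = 0.4084 / sqrt(4) = 0.2042 nm
lambda = 2*d*sin(theta)  =>  sin(theta) = lambda / (2*d)
sin(theta) = 0.144 / (2 * 0.2042) = 0.352595
theta = 20.65 deg


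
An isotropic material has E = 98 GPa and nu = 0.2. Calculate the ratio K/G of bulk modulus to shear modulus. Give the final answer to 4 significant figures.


G = E / (2*(1+nu))
G = 98 / (2*(1+0.2)) = 40.8333 GPa
K = E / (3*(1-2*nu))
K = 98 / (3*(1-2*0.2)) = 54.4444 GPa
K/G = 54.4444 / 40.8333 = 1.333


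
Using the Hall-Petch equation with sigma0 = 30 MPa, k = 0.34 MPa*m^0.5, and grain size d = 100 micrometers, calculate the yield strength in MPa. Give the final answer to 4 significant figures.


sigma_y = sigma0 + k / sqrt(d)
d = 100 um = 1e-04 m
sigma_y = 30 + 0.34 / sqrt(1e-04)
sigma_y = 64 MPa


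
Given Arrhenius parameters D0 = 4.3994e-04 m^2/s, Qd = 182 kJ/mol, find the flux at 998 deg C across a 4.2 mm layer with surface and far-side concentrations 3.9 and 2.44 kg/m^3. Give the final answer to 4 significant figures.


Step 1: D = D0 * exp(-Qd/(R*T))
T = 998 + 273.15 = 1271.15 K
D = 4.3994e-04 * exp(-182e3 / (8.314 * 1271.15)) = 1.45983e-11 m^2/s
Step 2: J = D * (C1 - C2) / dx
J = 1.45983e-11 * (3.9 - 2.44) / 4.2e-03
J = 5.075e-09 kg/(m^2*s)
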